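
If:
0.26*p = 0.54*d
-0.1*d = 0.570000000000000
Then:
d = -5.70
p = -11.84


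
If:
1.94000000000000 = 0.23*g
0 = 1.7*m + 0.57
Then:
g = 8.43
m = -0.34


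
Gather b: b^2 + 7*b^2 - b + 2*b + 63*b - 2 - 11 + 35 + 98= 8*b^2 + 64*b + 120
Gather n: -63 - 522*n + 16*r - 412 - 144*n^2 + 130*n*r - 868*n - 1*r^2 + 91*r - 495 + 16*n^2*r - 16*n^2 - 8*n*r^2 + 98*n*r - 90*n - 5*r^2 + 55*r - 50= n^2*(16*r - 160) + n*(-8*r^2 + 228*r - 1480) - 6*r^2 + 162*r - 1020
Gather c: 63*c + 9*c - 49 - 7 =72*c - 56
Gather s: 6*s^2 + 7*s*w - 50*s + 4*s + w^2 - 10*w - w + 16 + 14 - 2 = 6*s^2 + s*(7*w - 46) + w^2 - 11*w + 28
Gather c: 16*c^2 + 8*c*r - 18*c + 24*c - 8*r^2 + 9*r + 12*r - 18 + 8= 16*c^2 + c*(8*r + 6) - 8*r^2 + 21*r - 10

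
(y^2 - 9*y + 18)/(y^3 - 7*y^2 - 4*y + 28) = (y^2 - 9*y + 18)/(y^3 - 7*y^2 - 4*y + 28)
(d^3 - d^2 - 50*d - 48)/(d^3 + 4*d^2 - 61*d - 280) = (d^2 + 7*d + 6)/(d^2 + 12*d + 35)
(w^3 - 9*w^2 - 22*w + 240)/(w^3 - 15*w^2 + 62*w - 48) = (w + 5)/(w - 1)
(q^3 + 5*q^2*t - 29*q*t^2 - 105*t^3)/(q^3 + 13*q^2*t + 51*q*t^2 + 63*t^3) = (q - 5*t)/(q + 3*t)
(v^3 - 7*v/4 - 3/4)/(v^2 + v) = v - 1 - 3/(4*v)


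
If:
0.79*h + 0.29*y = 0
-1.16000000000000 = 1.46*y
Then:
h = 0.29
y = -0.79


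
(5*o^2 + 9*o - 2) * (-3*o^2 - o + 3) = -15*o^4 - 32*o^3 + 12*o^2 + 29*o - 6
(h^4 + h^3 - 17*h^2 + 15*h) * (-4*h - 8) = -4*h^5 - 12*h^4 + 60*h^3 + 76*h^2 - 120*h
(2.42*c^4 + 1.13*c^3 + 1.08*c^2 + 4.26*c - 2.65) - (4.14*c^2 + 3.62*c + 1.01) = 2.42*c^4 + 1.13*c^3 - 3.06*c^2 + 0.64*c - 3.66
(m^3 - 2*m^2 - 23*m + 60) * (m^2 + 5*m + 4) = m^5 + 3*m^4 - 29*m^3 - 63*m^2 + 208*m + 240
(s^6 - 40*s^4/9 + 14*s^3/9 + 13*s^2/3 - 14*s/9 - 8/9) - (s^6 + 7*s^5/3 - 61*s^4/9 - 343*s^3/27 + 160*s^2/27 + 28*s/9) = -7*s^5/3 + 7*s^4/3 + 385*s^3/27 - 43*s^2/27 - 14*s/3 - 8/9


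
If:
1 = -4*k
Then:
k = -1/4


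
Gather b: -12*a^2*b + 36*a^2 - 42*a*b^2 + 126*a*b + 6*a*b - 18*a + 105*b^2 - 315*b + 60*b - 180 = 36*a^2 - 18*a + b^2*(105 - 42*a) + b*(-12*a^2 + 132*a - 255) - 180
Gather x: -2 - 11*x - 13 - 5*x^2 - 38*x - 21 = -5*x^2 - 49*x - 36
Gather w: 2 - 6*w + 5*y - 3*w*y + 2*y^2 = w*(-3*y - 6) + 2*y^2 + 5*y + 2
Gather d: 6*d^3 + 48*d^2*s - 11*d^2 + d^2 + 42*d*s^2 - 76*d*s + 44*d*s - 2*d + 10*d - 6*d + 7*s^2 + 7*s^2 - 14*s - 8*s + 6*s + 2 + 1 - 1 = 6*d^3 + d^2*(48*s - 10) + d*(42*s^2 - 32*s + 2) + 14*s^2 - 16*s + 2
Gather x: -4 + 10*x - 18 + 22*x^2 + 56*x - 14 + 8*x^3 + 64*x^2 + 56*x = 8*x^3 + 86*x^2 + 122*x - 36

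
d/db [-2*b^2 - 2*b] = -4*b - 2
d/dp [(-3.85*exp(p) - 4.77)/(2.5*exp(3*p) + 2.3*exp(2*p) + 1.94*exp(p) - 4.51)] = (19.25*exp(3*p) + 44.63*exp(2*p) + 21.942*exp(p) + 26.6173)*exp(p)/(6.25*exp(6*p) + 11.5*exp(5*p) + 14.99*exp(4*p) - 13.626*exp(3*p) - 16.9824*exp(2*p) - 17.4988*exp(p) + 20.3401)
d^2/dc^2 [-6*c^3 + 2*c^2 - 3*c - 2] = 4 - 36*c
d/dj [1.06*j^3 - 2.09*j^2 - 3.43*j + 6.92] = 3.18*j^2 - 4.18*j - 3.43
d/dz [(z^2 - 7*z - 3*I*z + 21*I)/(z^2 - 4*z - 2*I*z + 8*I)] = (z^2*(3 + I) - 26*I*z - 18 + 28*I)/(z^4 + z^3*(-8 - 4*I) + z^2*(12 + 32*I) + z*(32 - 64*I) - 64)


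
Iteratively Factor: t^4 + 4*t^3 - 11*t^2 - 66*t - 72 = (t + 3)*(t^3 + t^2 - 14*t - 24) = (t + 2)*(t + 3)*(t^2 - t - 12) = (t + 2)*(t + 3)^2*(t - 4)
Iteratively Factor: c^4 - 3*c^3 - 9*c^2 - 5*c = (c - 5)*(c^3 + 2*c^2 + c) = (c - 5)*(c + 1)*(c^2 + c) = c*(c - 5)*(c + 1)*(c + 1)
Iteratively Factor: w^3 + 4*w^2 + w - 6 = (w + 3)*(w^2 + w - 2) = (w + 2)*(w + 3)*(w - 1)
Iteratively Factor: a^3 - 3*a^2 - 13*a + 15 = (a + 3)*(a^2 - 6*a + 5) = (a - 5)*(a + 3)*(a - 1)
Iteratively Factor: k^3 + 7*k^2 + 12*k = (k)*(k^2 + 7*k + 12) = k*(k + 3)*(k + 4)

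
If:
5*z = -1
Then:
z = -1/5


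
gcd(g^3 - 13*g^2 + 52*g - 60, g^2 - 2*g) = g - 2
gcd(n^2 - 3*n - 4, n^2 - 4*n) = n - 4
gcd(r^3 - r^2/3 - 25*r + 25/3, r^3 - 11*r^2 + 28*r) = 1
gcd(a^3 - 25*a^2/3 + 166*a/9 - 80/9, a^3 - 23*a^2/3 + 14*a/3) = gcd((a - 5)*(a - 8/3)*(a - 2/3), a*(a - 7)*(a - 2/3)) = a - 2/3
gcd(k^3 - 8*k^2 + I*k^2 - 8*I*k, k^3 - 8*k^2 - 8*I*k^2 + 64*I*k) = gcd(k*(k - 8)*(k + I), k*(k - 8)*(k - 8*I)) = k^2 - 8*k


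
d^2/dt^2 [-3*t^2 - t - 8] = -6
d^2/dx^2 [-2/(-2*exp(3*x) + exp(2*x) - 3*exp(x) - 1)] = 2*((-18*exp(2*x) + 4*exp(x) - 3)*(2*exp(3*x) - exp(2*x) + 3*exp(x) + 1) + 2*(6*exp(2*x) - 2*exp(x) + 3)^2*exp(x))*exp(x)/(2*exp(3*x) - exp(2*x) + 3*exp(x) + 1)^3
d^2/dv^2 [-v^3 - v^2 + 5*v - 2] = -6*v - 2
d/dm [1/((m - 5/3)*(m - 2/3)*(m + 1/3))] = 243*(-9*m^2 + 12*m - 1)/(729*m^6 - 2916*m^5 + 3402*m^4 - 432*m^3 - 999*m^2 + 180*m + 100)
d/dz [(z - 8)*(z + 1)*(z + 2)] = 3*z^2 - 10*z - 22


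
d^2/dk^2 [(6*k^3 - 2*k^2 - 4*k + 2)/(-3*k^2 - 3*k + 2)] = 4*(-36*k^3 + 45*k^2 - 27*k + 1)/(27*k^6 + 81*k^5 + 27*k^4 - 81*k^3 - 18*k^2 + 36*k - 8)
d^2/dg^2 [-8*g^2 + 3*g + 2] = -16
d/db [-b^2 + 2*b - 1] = 2 - 2*b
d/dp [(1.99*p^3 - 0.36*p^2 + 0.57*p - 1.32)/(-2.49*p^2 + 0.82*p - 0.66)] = (-4.9551*p^4 + 3.2636*p^3 - 2.8161*p^2 - 6.0984*p + 0.7062)/(6.2001*p^4 - 4.0836*p^3 + 3.9592*p^2 - 1.0824*p + 0.4356)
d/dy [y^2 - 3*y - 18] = 2*y - 3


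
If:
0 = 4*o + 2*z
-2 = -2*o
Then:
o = 1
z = -2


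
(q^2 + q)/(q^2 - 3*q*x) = (q + 1)/(q - 3*x)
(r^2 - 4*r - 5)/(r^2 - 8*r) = (r^2 - 4*r - 5)/(r*(r - 8))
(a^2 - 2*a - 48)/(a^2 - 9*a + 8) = (a + 6)/(a - 1)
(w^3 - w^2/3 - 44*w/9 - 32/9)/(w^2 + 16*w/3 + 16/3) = (3*w^2 - 5*w - 8)/(3*(w + 4))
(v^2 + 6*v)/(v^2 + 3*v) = (v + 6)/(v + 3)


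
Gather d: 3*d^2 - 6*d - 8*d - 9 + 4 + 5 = 3*d^2 - 14*d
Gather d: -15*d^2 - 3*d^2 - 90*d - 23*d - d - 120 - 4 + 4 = -18*d^2 - 114*d - 120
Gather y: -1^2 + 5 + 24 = 28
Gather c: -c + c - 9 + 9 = 0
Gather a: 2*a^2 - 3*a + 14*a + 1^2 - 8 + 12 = 2*a^2 + 11*a + 5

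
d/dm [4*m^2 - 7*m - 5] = 8*m - 7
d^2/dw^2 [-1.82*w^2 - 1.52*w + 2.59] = -3.64000000000000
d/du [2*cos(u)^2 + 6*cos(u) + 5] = -2*(2*cos(u) + 3)*sin(u)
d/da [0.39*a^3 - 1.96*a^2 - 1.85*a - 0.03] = 1.17*a^2 - 3.92*a - 1.85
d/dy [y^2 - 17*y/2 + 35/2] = 2*y - 17/2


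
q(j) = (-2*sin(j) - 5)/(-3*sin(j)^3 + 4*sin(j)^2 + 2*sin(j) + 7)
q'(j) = (-2*sin(j) - 5)*(9*sin(j)^2*cos(j) - 8*sin(j)*cos(j) - 2*cos(j))/(-3*sin(j)^3 + 4*sin(j)^2 + 2*sin(j) + 7)^2 - 2*cos(j)/(-3*sin(j)^3 + 4*sin(j)^2 + 2*sin(j) + 7)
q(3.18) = -0.71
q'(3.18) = 0.12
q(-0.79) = -0.41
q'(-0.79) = -0.44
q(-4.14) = -0.69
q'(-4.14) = 0.02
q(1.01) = -0.69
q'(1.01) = -0.02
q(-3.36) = -0.72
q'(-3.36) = -0.05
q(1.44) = -0.70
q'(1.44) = -0.02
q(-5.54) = -0.69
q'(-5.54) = 0.02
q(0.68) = -0.69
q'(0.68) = 0.03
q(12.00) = -0.52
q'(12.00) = -0.51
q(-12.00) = -0.69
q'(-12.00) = 0.05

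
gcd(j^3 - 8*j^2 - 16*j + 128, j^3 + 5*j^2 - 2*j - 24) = j + 4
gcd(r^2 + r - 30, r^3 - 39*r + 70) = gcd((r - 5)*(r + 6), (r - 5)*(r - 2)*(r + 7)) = r - 5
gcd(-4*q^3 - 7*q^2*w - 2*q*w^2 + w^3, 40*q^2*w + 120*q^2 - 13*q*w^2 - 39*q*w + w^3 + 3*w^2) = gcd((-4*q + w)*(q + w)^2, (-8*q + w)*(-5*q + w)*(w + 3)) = 1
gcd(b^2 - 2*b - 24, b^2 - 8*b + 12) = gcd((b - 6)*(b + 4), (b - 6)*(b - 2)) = b - 6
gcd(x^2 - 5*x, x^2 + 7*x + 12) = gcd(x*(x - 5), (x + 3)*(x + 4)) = 1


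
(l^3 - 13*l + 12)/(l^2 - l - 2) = (-l^3 + 13*l - 12)/(-l^2 + l + 2)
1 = 1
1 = 1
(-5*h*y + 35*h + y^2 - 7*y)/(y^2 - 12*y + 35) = (-5*h + y)/(y - 5)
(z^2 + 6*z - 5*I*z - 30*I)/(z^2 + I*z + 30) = (z + 6)/(z + 6*I)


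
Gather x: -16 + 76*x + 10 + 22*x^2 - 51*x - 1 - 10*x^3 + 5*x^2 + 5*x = -10*x^3 + 27*x^2 + 30*x - 7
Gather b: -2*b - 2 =-2*b - 2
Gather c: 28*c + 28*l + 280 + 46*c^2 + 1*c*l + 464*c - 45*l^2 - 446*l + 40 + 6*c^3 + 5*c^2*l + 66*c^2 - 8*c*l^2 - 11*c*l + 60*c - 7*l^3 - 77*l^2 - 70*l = 6*c^3 + c^2*(5*l + 112) + c*(-8*l^2 - 10*l + 552) - 7*l^3 - 122*l^2 - 488*l + 320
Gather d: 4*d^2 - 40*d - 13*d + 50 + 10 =4*d^2 - 53*d + 60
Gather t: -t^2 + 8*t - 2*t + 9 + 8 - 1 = -t^2 + 6*t + 16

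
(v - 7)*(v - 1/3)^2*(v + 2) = v^4 - 17*v^3/3 - 95*v^2/9 + 79*v/9 - 14/9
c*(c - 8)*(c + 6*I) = c^3 - 8*c^2 + 6*I*c^2 - 48*I*c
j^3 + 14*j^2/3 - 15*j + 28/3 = (j - 4/3)*(j - 1)*(j + 7)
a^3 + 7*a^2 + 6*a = a*(a + 1)*(a + 6)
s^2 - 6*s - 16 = (s - 8)*(s + 2)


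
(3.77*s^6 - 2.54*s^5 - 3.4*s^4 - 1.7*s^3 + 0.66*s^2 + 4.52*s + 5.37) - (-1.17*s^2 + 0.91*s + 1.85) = 3.77*s^6 - 2.54*s^5 - 3.4*s^4 - 1.7*s^3 + 1.83*s^2 + 3.61*s + 3.52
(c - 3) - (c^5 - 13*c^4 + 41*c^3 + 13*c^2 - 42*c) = -c^5 + 13*c^4 - 41*c^3 - 13*c^2 + 43*c - 3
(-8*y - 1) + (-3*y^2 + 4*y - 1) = -3*y^2 - 4*y - 2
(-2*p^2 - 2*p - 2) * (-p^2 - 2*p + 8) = 2*p^4 + 6*p^3 - 10*p^2 - 12*p - 16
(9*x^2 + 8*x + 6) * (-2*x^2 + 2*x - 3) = -18*x^4 + 2*x^3 - 23*x^2 - 12*x - 18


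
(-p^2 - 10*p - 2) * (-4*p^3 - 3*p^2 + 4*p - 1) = 4*p^5 + 43*p^4 + 34*p^3 - 33*p^2 + 2*p + 2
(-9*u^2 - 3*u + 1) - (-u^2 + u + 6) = -8*u^2 - 4*u - 5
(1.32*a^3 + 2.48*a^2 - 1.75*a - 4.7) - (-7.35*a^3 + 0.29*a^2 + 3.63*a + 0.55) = 8.67*a^3 + 2.19*a^2 - 5.38*a - 5.25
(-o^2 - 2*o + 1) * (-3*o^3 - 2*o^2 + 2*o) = 3*o^5 + 8*o^4 - o^3 - 6*o^2 + 2*o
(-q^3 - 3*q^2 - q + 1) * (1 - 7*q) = 7*q^4 + 20*q^3 + 4*q^2 - 8*q + 1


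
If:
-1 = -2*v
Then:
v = 1/2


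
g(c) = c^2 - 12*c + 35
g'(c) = 2*c - 12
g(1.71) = 17.40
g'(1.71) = -8.58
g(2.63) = 10.36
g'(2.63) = -6.74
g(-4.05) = 100.00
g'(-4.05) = -20.10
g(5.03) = -0.06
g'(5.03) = -1.94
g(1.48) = 19.43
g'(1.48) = -9.04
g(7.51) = 1.28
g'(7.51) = 3.02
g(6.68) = -0.54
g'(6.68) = 1.36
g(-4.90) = 117.81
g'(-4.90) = -21.80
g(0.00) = 35.00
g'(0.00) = -12.00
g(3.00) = 8.00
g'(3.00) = -6.00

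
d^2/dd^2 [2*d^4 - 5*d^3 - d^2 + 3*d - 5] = 24*d^2 - 30*d - 2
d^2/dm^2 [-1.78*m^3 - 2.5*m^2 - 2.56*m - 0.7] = -10.68*m - 5.0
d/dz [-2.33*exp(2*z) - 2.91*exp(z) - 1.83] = (-4.66*exp(z) - 2.91)*exp(z)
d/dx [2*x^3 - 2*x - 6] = 6*x^2 - 2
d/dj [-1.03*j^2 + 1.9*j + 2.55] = 1.9 - 2.06*j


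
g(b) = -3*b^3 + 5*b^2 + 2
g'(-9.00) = -819.00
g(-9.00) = 2594.00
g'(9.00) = -639.00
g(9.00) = -1780.00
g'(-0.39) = -5.27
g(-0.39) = 2.94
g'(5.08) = -181.46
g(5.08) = -262.26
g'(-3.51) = -145.98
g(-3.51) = 193.33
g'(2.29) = -24.30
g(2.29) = -7.81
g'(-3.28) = -129.63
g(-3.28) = 161.65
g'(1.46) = -4.58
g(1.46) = 3.32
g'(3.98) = -102.76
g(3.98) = -107.93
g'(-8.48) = -731.99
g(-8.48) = 2190.95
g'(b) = -9*b^2 + 10*b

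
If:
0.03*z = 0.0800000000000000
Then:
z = 2.67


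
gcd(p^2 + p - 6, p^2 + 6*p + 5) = 1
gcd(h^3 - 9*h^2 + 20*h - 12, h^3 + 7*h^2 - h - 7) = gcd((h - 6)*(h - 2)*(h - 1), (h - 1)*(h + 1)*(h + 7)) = h - 1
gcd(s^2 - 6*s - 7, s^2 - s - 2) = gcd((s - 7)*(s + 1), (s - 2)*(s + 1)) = s + 1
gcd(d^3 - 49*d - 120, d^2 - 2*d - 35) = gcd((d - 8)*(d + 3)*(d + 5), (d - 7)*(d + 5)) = d + 5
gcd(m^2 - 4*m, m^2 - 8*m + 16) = m - 4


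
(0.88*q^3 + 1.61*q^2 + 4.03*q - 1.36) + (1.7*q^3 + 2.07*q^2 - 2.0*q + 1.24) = 2.58*q^3 + 3.68*q^2 + 2.03*q - 0.12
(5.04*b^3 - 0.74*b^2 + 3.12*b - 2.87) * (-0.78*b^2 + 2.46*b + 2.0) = -3.9312*b^5 + 12.9756*b^4 + 5.826*b^3 + 8.4338*b^2 - 0.8202*b - 5.74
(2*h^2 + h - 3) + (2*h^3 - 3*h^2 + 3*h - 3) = 2*h^3 - h^2 + 4*h - 6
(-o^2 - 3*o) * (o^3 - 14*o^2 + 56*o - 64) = -o^5 + 11*o^4 - 14*o^3 - 104*o^2 + 192*o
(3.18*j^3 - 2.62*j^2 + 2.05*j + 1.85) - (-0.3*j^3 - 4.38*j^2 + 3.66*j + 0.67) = 3.48*j^3 + 1.76*j^2 - 1.61*j + 1.18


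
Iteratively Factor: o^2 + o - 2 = (o - 1)*(o + 2)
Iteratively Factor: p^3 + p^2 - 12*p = (p + 4)*(p^2 - 3*p) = p*(p + 4)*(p - 3)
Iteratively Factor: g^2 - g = (g - 1)*(g)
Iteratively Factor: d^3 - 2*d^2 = (d)*(d^2 - 2*d) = d^2*(d - 2)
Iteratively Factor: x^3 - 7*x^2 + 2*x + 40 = (x - 5)*(x^2 - 2*x - 8) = (x - 5)*(x + 2)*(x - 4)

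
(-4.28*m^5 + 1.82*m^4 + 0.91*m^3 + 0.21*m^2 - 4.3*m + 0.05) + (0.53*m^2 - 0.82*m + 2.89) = -4.28*m^5 + 1.82*m^4 + 0.91*m^3 + 0.74*m^2 - 5.12*m + 2.94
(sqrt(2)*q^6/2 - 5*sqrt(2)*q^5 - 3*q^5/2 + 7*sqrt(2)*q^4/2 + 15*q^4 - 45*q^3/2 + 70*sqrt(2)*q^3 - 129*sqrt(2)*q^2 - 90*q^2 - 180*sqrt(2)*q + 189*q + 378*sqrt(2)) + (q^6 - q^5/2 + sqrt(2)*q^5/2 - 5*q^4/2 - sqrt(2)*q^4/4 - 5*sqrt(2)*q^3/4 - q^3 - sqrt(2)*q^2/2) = sqrt(2)*q^6/2 + q^6 - 9*sqrt(2)*q^5/2 - 2*q^5 + 13*sqrt(2)*q^4/4 + 25*q^4/2 - 47*q^3/2 + 275*sqrt(2)*q^3/4 - 259*sqrt(2)*q^2/2 - 90*q^2 - 180*sqrt(2)*q + 189*q + 378*sqrt(2)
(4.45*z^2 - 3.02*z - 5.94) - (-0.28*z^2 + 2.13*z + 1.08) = 4.73*z^2 - 5.15*z - 7.02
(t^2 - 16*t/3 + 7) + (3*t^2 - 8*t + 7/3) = 4*t^2 - 40*t/3 + 28/3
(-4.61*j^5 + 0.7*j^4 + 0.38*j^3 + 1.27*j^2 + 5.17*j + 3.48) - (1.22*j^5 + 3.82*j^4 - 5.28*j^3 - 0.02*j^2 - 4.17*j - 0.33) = -5.83*j^5 - 3.12*j^4 + 5.66*j^3 + 1.29*j^2 + 9.34*j + 3.81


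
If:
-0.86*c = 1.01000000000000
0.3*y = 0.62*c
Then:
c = -1.17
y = -2.43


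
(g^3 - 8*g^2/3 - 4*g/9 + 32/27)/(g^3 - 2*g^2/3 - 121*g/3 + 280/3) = (g^2 - 4/9)/(g^2 + 2*g - 35)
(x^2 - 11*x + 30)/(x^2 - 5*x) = (x - 6)/x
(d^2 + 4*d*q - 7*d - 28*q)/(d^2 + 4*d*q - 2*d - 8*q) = (d - 7)/(d - 2)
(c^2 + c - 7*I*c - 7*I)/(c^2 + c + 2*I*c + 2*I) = (c - 7*I)/(c + 2*I)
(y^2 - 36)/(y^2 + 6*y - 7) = (y^2 - 36)/(y^2 + 6*y - 7)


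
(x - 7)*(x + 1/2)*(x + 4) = x^3 - 5*x^2/2 - 59*x/2 - 14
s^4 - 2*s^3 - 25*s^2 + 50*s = s*(s - 5)*(s - 2)*(s + 5)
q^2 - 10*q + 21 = (q - 7)*(q - 3)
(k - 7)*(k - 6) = k^2 - 13*k + 42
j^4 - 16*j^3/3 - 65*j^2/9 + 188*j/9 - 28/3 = (j - 6)*(j - 1)*(j - 2/3)*(j + 7/3)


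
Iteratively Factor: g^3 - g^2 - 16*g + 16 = (g + 4)*(g^2 - 5*g + 4) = (g - 4)*(g + 4)*(g - 1)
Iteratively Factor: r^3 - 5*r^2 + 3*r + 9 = (r - 3)*(r^2 - 2*r - 3) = (r - 3)*(r + 1)*(r - 3)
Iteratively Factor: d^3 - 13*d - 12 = (d - 4)*(d^2 + 4*d + 3) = (d - 4)*(d + 1)*(d + 3)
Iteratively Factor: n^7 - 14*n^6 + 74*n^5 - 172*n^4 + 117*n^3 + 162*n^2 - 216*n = (n)*(n^6 - 14*n^5 + 74*n^4 - 172*n^3 + 117*n^2 + 162*n - 216) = n*(n - 3)*(n^5 - 11*n^4 + 41*n^3 - 49*n^2 - 30*n + 72) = n*(n - 4)*(n - 3)*(n^4 - 7*n^3 + 13*n^2 + 3*n - 18) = n*(n - 4)*(n - 3)*(n + 1)*(n^3 - 8*n^2 + 21*n - 18) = n*(n - 4)*(n - 3)*(n - 2)*(n + 1)*(n^2 - 6*n + 9) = n*(n - 4)*(n - 3)^2*(n - 2)*(n + 1)*(n - 3)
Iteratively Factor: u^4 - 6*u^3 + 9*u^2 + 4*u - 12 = (u - 2)*(u^3 - 4*u^2 + u + 6) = (u - 3)*(u - 2)*(u^2 - u - 2) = (u - 3)*(u - 2)^2*(u + 1)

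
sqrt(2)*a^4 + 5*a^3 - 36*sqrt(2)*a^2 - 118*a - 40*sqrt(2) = (a - 4*sqrt(2))*(a + sqrt(2))*(a + 5*sqrt(2))*(sqrt(2)*a + 1)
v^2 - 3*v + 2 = (v - 2)*(v - 1)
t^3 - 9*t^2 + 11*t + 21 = (t - 7)*(t - 3)*(t + 1)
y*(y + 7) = y^2 + 7*y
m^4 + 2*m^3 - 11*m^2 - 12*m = m*(m - 3)*(m + 1)*(m + 4)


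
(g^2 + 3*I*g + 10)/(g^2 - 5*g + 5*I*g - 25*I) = (g - 2*I)/(g - 5)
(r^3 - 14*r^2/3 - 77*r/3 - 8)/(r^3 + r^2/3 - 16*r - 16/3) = (r^2 - 5*r - 24)/(r^2 - 16)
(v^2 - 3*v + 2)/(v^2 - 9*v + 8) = (v - 2)/(v - 8)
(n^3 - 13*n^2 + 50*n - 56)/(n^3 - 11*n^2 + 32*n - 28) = (n - 4)/(n - 2)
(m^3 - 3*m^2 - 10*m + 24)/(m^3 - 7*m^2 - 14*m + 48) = (m - 4)/(m - 8)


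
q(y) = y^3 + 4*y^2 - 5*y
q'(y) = 3*y^2 + 8*y - 5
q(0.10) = -0.46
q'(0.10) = -4.17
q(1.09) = 0.60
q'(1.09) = 7.28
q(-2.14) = 19.22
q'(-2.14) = -8.38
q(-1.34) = 11.48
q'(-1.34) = -10.33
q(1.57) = 5.88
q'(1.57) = 14.95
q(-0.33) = 2.05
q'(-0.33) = -7.31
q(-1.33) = 11.37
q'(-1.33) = -10.33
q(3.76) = 90.91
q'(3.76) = 67.49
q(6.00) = 330.00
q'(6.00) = 151.00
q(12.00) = 2244.00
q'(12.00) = 523.00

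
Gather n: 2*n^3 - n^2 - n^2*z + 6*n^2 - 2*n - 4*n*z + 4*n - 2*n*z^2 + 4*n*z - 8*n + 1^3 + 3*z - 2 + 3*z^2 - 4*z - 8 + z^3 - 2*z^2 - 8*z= 2*n^3 + n^2*(5 - z) + n*(-2*z^2 - 6) + z^3 + z^2 - 9*z - 9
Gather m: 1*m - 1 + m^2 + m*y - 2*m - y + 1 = m^2 + m*(y - 1) - y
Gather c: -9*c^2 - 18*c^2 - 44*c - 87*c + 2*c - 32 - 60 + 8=-27*c^2 - 129*c - 84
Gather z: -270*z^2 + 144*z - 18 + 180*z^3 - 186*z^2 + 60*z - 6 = 180*z^3 - 456*z^2 + 204*z - 24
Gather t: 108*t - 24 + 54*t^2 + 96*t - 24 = 54*t^2 + 204*t - 48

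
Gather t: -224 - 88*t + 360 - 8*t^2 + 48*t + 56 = -8*t^2 - 40*t + 192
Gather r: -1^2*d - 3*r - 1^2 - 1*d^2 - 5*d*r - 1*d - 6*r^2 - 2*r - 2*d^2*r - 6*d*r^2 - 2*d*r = -d^2 - 2*d + r^2*(-6*d - 6) + r*(-2*d^2 - 7*d - 5) - 1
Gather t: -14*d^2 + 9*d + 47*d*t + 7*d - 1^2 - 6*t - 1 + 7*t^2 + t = -14*d^2 + 16*d + 7*t^2 + t*(47*d - 5) - 2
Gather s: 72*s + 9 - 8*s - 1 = 64*s + 8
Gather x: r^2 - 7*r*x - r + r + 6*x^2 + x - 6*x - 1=r^2 + 6*x^2 + x*(-7*r - 5) - 1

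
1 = 1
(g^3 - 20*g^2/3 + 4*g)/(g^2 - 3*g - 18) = g*(3*g - 2)/(3*(g + 3))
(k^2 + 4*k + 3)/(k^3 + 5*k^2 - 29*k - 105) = (k + 1)/(k^2 + 2*k - 35)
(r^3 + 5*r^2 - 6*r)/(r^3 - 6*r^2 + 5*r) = (r + 6)/(r - 5)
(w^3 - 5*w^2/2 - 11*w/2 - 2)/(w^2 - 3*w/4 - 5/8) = 4*(w^2 - 3*w - 4)/(4*w - 5)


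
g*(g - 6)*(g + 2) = g^3 - 4*g^2 - 12*g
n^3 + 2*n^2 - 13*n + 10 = (n - 2)*(n - 1)*(n + 5)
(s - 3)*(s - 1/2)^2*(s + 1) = s^4 - 3*s^3 - 3*s^2/4 + 5*s/2 - 3/4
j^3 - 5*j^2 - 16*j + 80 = (j - 5)*(j - 4)*(j + 4)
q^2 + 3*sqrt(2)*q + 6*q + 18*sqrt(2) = (q + 6)*(q + 3*sqrt(2))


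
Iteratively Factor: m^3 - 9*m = (m - 3)*(m^2 + 3*m) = (m - 3)*(m + 3)*(m)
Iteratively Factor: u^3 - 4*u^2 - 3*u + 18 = (u - 3)*(u^2 - u - 6) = (u - 3)*(u + 2)*(u - 3)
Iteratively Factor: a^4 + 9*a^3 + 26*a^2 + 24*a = (a + 3)*(a^3 + 6*a^2 + 8*a) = a*(a + 3)*(a^2 + 6*a + 8) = a*(a + 2)*(a + 3)*(a + 4)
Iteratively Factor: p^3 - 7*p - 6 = (p + 2)*(p^2 - 2*p - 3) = (p + 1)*(p + 2)*(p - 3)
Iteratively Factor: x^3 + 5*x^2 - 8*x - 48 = (x + 4)*(x^2 + x - 12) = (x - 3)*(x + 4)*(x + 4)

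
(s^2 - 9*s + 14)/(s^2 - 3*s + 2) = (s - 7)/(s - 1)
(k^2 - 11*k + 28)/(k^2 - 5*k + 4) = (k - 7)/(k - 1)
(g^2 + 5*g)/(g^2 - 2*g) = (g + 5)/(g - 2)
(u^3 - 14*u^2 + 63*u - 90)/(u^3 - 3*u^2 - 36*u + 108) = (u - 5)/(u + 6)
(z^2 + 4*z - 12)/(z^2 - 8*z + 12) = (z + 6)/(z - 6)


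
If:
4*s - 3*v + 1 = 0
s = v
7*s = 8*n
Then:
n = -7/8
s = -1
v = -1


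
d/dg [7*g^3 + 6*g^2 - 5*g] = 21*g^2 + 12*g - 5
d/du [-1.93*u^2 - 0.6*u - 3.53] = -3.86*u - 0.6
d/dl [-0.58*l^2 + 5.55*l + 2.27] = 5.55 - 1.16*l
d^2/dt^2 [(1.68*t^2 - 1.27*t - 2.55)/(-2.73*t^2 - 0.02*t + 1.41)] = (-1.4210854715202e-14*t^4 + 19.113822*t^3 + 75.228426*t^2 + 30.167046*t + 13.025082)/(20.346417*t^6 + 0.447174*t^5 - 31.522491*t^4 - 0.461908*t^3 + 16.280847*t^2 + 0.119286*t - 2.803221)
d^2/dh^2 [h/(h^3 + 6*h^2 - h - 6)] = 2*(h*(3*h^2 + 12*h - 1)^2 + (-3*h^2 - 3*h*(h + 2) - 12*h + 1)*(h^3 + 6*h^2 - h - 6))/(h^3 + 6*h^2 - h - 6)^3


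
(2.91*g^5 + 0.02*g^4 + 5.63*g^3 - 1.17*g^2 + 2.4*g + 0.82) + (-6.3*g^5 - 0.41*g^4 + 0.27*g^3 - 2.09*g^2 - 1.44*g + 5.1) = -3.39*g^5 - 0.39*g^4 + 5.9*g^3 - 3.26*g^2 + 0.96*g + 5.92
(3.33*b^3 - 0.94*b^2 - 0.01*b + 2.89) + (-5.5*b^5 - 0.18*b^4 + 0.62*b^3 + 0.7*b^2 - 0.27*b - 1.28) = -5.5*b^5 - 0.18*b^4 + 3.95*b^3 - 0.24*b^2 - 0.28*b + 1.61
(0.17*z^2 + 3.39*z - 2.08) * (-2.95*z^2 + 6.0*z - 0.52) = -0.5015*z^4 - 8.9805*z^3 + 26.3876*z^2 - 14.2428*z + 1.0816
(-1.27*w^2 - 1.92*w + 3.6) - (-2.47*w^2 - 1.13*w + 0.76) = 1.2*w^2 - 0.79*w + 2.84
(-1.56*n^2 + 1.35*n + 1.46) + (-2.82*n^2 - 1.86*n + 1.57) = -4.38*n^2 - 0.51*n + 3.03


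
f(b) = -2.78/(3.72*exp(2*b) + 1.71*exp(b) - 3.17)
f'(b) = -2.78*(-7.44*exp(2*b) - 1.71*exp(b))/(3.72*exp(2*b) + 1.71*exp(b) - 3.17)^2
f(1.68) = -0.02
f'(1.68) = 0.05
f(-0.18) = -3.26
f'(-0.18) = 25.25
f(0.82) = -0.14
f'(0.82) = 0.30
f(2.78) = -0.00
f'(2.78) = 0.01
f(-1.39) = 1.11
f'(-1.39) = 0.39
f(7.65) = -0.00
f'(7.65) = 0.00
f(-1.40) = 1.10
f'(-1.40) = 0.38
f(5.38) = -0.00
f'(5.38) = 0.00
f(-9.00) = 0.88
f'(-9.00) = 0.00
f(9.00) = 0.00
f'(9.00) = 0.00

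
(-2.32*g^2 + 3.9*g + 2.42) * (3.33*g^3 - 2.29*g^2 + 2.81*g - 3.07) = -7.7256*g^5 + 18.2998*g^4 - 7.3916*g^3 + 12.5396*g^2 - 5.1728*g - 7.4294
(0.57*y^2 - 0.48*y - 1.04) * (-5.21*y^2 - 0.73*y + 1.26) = -2.9697*y^4 + 2.0847*y^3 + 6.487*y^2 + 0.1544*y - 1.3104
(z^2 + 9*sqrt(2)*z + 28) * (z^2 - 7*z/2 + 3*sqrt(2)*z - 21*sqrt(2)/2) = z^4 - 7*z^3/2 + 12*sqrt(2)*z^3 - 42*sqrt(2)*z^2 + 82*z^2 - 287*z + 84*sqrt(2)*z - 294*sqrt(2)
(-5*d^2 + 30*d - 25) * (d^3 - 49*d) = -5*d^5 + 30*d^4 + 220*d^3 - 1470*d^2 + 1225*d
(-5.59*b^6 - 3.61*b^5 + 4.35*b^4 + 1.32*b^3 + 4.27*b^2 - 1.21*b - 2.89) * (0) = 0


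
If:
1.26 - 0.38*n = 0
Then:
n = 3.32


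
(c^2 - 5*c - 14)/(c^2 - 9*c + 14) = (c + 2)/(c - 2)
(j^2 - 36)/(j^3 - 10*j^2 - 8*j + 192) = (j + 6)/(j^2 - 4*j - 32)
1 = 1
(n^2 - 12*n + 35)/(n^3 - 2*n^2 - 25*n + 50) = (n - 7)/(n^2 + 3*n - 10)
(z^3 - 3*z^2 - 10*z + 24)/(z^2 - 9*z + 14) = (z^2 - z - 12)/(z - 7)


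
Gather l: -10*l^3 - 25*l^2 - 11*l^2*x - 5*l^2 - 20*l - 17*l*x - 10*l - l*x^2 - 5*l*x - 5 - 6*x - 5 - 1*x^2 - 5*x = -10*l^3 + l^2*(-11*x - 30) + l*(-x^2 - 22*x - 30) - x^2 - 11*x - 10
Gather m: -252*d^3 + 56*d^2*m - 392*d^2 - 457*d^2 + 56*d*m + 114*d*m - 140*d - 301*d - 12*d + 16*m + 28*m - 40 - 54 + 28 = -252*d^3 - 849*d^2 - 453*d + m*(56*d^2 + 170*d + 44) - 66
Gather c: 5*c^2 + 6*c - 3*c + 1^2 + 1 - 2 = 5*c^2 + 3*c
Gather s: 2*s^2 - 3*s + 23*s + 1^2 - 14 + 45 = 2*s^2 + 20*s + 32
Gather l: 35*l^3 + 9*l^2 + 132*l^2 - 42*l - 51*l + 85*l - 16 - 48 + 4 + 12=35*l^3 + 141*l^2 - 8*l - 48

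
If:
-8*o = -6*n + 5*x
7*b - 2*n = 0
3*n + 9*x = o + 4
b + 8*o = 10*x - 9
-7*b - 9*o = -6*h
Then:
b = -213/2639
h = -9115/10556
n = -213/754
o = -2707/5278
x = 1271/2639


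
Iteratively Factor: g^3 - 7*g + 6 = (g - 2)*(g^2 + 2*g - 3) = (g - 2)*(g + 3)*(g - 1)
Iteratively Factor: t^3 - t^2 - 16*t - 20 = (t + 2)*(t^2 - 3*t - 10) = (t - 5)*(t + 2)*(t + 2)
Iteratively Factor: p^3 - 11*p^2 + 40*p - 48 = (p - 4)*(p^2 - 7*p + 12) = (p - 4)*(p - 3)*(p - 4)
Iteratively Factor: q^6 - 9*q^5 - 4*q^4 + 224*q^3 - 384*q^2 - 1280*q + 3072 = (q + 4)*(q^5 - 13*q^4 + 48*q^3 + 32*q^2 - 512*q + 768) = (q - 4)*(q + 4)*(q^4 - 9*q^3 + 12*q^2 + 80*q - 192) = (q - 4)^2*(q + 4)*(q^3 - 5*q^2 - 8*q + 48) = (q - 4)^3*(q + 4)*(q^2 - q - 12) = (q - 4)^4*(q + 4)*(q + 3)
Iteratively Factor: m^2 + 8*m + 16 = (m + 4)*(m + 4)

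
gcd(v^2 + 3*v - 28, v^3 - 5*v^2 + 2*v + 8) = v - 4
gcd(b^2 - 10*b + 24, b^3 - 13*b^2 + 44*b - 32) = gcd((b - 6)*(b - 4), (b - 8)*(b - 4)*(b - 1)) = b - 4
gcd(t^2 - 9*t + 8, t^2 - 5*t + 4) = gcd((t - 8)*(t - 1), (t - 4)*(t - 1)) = t - 1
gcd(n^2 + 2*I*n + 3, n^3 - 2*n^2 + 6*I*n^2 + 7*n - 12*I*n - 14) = n - I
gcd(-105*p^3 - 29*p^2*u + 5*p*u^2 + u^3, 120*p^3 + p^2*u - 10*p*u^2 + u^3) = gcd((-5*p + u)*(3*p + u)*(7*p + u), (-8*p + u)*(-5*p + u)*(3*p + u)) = 15*p^2 + 2*p*u - u^2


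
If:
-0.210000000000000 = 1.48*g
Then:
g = -0.14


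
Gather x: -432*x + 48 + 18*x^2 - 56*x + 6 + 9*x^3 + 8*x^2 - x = 9*x^3 + 26*x^2 - 489*x + 54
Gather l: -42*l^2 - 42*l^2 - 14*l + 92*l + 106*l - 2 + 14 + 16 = -84*l^2 + 184*l + 28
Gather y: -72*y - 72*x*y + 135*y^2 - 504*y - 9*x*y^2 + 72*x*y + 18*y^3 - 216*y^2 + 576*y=18*y^3 + y^2*(-9*x - 81)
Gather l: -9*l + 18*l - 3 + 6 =9*l + 3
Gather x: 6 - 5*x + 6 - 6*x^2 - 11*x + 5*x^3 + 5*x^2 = 5*x^3 - x^2 - 16*x + 12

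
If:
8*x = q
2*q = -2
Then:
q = -1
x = -1/8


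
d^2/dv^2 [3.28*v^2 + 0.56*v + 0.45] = 6.56000000000000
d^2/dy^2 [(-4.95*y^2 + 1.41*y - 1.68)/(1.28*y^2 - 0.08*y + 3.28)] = (3.606528*y^3 + 108.177408*y^2 - 34.486272*y - 91.683072)/(2.097152*y^6 - 0.393216*y^5 + 16.146432*y^4 - 2.015744*y^3 + 41.375232*y^2 - 2.582016*y + 35.287552)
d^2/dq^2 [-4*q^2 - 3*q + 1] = -8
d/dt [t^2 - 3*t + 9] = 2*t - 3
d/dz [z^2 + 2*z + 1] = 2*z + 2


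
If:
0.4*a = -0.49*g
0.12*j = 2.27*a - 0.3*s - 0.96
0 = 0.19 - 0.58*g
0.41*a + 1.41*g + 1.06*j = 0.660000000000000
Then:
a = -0.40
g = 0.33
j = 0.34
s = -6.37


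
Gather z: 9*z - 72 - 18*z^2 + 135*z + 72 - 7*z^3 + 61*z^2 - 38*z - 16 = -7*z^3 + 43*z^2 + 106*z - 16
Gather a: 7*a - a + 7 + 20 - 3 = 6*a + 24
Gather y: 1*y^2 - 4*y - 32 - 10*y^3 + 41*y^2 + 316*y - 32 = -10*y^3 + 42*y^2 + 312*y - 64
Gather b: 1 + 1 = 2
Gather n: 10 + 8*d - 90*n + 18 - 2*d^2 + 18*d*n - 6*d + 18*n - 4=-2*d^2 + 2*d + n*(18*d - 72) + 24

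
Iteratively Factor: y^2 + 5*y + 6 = (y + 3)*(y + 2)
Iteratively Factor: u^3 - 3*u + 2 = (u - 1)*(u^2 + u - 2) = (u - 1)^2*(u + 2)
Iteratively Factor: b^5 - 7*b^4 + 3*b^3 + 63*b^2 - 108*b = (b - 3)*(b^4 - 4*b^3 - 9*b^2 + 36*b) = (b - 3)^2*(b^3 - b^2 - 12*b) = (b - 4)*(b - 3)^2*(b^2 + 3*b) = b*(b - 4)*(b - 3)^2*(b + 3)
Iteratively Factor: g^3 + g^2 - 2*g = (g - 1)*(g^2 + 2*g) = (g - 1)*(g + 2)*(g)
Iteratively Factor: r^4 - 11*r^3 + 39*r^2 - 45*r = (r - 3)*(r^3 - 8*r^2 + 15*r) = (r - 5)*(r - 3)*(r^2 - 3*r) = r*(r - 5)*(r - 3)*(r - 3)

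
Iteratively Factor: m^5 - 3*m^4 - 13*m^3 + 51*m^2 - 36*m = (m - 1)*(m^4 - 2*m^3 - 15*m^2 + 36*m) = (m - 3)*(m - 1)*(m^3 + m^2 - 12*m) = (m - 3)*(m - 1)*(m + 4)*(m^2 - 3*m) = m*(m - 3)*(m - 1)*(m + 4)*(m - 3)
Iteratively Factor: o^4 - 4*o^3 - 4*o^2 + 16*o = (o - 4)*(o^3 - 4*o) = (o - 4)*(o + 2)*(o^2 - 2*o) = (o - 4)*(o - 2)*(o + 2)*(o)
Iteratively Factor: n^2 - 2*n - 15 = (n - 5)*(n + 3)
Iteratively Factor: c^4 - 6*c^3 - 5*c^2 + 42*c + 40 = (c + 1)*(c^3 - 7*c^2 + 2*c + 40) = (c - 4)*(c + 1)*(c^2 - 3*c - 10) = (c - 5)*(c - 4)*(c + 1)*(c + 2)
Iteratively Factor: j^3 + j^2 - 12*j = (j)*(j^2 + j - 12) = j*(j + 4)*(j - 3)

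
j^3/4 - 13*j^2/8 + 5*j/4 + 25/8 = (j/4 + 1/4)*(j - 5)*(j - 5/2)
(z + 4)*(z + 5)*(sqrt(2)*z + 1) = sqrt(2)*z^3 + z^2 + 9*sqrt(2)*z^2 + 9*z + 20*sqrt(2)*z + 20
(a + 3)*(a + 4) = a^2 + 7*a + 12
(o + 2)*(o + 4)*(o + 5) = o^3 + 11*o^2 + 38*o + 40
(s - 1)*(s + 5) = s^2 + 4*s - 5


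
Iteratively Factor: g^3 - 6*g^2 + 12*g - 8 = (g - 2)*(g^2 - 4*g + 4) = (g - 2)^2*(g - 2)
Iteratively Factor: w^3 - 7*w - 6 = (w + 1)*(w^2 - w - 6) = (w - 3)*(w + 1)*(w + 2)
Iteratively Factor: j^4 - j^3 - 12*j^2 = (j)*(j^3 - j^2 - 12*j) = j*(j + 3)*(j^2 - 4*j) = j^2*(j + 3)*(j - 4)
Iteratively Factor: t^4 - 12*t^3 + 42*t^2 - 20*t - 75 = (t - 5)*(t^3 - 7*t^2 + 7*t + 15) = (t - 5)*(t - 3)*(t^2 - 4*t - 5) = (t - 5)^2*(t - 3)*(t + 1)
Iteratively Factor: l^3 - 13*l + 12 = (l - 3)*(l^2 + 3*l - 4) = (l - 3)*(l + 4)*(l - 1)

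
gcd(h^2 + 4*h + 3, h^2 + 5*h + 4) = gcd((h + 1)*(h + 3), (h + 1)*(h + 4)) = h + 1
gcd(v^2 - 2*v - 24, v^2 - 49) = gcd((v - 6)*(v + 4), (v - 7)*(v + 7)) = 1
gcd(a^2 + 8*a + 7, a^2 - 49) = a + 7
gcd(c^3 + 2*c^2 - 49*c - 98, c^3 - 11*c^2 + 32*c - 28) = c - 7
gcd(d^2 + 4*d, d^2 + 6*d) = d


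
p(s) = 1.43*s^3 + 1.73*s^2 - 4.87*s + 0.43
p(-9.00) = -858.08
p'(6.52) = 200.06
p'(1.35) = 7.62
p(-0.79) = 4.65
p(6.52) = 438.57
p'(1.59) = 11.48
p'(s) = 4.29*s^2 + 3.46*s - 4.87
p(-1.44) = 6.76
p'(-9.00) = 311.48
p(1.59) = 2.81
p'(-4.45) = 64.69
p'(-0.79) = -4.93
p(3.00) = 40.00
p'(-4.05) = 51.48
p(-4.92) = -104.04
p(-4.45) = -69.65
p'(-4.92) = 81.95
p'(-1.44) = -0.96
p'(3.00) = 44.12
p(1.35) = 0.53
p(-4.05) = -46.47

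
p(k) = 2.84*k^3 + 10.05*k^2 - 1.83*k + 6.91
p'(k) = 8.52*k^2 + 20.1*k - 1.83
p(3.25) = 204.61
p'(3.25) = 153.49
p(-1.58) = 23.69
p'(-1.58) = -12.32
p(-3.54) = 13.34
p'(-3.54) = 33.79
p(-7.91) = -755.36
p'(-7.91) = 372.26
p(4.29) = 408.25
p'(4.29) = 241.20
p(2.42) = 101.59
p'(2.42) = 96.71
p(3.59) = 261.27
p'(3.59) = 180.14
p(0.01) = 6.89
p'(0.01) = -1.63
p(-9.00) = -1232.93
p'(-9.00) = 507.39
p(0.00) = 6.91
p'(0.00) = -1.83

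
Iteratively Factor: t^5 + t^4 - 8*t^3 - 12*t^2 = (t + 2)*(t^4 - t^3 - 6*t^2) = t*(t + 2)*(t^3 - t^2 - 6*t) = t^2*(t + 2)*(t^2 - t - 6) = t^2*(t - 3)*(t + 2)*(t + 2)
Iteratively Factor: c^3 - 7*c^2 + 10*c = (c - 2)*(c^2 - 5*c) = (c - 5)*(c - 2)*(c)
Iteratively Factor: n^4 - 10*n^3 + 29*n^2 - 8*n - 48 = (n + 1)*(n^3 - 11*n^2 + 40*n - 48) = (n - 3)*(n + 1)*(n^2 - 8*n + 16) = (n - 4)*(n - 3)*(n + 1)*(n - 4)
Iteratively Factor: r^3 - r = (r)*(r^2 - 1) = r*(r + 1)*(r - 1)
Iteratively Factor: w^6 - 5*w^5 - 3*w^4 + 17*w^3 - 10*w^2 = (w - 1)*(w^5 - 4*w^4 - 7*w^3 + 10*w^2) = (w - 1)^2*(w^4 - 3*w^3 - 10*w^2) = (w - 5)*(w - 1)^2*(w^3 + 2*w^2) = (w - 5)*(w - 1)^2*(w + 2)*(w^2) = w*(w - 5)*(w - 1)^2*(w + 2)*(w)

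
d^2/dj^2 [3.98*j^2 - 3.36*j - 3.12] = 7.96000000000000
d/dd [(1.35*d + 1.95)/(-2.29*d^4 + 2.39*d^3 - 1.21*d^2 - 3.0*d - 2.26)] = (9.2745*d^4 + 11.409*d^3 - 12.348*d^2 + 4.719*d + 2.799)/(5.2441*d^8 - 10.9462*d^7 + 11.2539*d^6 + 7.9562*d^5 - 2.5251*d^4 - 3.5428*d^3 + 14.4692*d^2 + 13.56*d + 5.1076)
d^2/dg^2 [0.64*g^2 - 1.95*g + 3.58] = 1.28000000000000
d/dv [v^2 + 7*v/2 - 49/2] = 2*v + 7/2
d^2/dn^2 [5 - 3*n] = 0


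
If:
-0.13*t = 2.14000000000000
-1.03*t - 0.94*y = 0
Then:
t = -16.46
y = 18.04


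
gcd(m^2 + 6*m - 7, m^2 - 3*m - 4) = 1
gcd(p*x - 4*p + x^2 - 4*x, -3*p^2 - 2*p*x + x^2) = p + x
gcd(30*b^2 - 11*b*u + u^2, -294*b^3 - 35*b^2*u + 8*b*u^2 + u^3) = -6*b + u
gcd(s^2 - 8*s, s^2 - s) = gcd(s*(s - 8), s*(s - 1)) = s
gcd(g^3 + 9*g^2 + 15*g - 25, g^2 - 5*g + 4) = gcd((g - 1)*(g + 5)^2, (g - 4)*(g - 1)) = g - 1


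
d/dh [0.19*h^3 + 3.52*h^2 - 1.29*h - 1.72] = 0.57*h^2 + 7.04*h - 1.29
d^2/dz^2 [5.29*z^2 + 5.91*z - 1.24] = 10.5800000000000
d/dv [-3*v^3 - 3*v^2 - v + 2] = -9*v^2 - 6*v - 1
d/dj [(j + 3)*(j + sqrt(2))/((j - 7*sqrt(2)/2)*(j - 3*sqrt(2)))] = 3*(-5*sqrt(2)*j^2 - 2*j^2 - 4*sqrt(2)*j + 28*j + 14*sqrt(2) + 68)/(2*j^4 - 26*sqrt(2)*j^3 + 253*j^2 - 546*sqrt(2)*j + 882)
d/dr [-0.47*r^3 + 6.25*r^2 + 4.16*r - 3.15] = -1.41*r^2 + 12.5*r + 4.16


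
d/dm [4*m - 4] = 4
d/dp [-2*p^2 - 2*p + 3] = -4*p - 2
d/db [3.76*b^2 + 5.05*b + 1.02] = 7.52*b + 5.05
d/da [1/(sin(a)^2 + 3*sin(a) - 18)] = -(2*sin(a) + 3)*cos(a)/(sin(a)^2 + 3*sin(a) - 18)^2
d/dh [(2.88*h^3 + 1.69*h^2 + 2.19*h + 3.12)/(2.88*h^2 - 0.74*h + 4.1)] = (8.2944*h^4 - 4.2624*h^3 + 27.8662*h^2 - 4.1132*h + 11.2878)/(8.2944*h^4 - 4.2624*h^3 + 24.1636*h^2 - 6.068*h + 16.81)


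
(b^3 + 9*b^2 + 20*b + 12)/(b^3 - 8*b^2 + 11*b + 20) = (b^2 + 8*b + 12)/(b^2 - 9*b + 20)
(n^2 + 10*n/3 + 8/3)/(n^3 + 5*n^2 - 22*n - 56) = (n + 4/3)/(n^2 + 3*n - 28)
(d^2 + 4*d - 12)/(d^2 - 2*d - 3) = (-d^2 - 4*d + 12)/(-d^2 + 2*d + 3)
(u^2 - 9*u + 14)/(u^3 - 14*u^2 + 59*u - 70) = 1/(u - 5)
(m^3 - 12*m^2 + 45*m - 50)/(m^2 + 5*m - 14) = (m^2 - 10*m + 25)/(m + 7)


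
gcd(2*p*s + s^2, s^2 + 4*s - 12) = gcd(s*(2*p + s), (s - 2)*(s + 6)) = 1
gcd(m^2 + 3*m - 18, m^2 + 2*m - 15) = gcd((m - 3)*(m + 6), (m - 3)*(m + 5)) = m - 3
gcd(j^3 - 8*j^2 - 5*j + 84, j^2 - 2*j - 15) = j + 3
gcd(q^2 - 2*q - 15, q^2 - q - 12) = q + 3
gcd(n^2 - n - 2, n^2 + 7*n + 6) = n + 1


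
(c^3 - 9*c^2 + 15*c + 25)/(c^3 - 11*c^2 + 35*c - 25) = (c + 1)/(c - 1)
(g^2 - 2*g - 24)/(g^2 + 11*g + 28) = (g - 6)/(g + 7)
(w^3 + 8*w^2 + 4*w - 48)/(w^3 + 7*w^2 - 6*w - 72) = (w - 2)/(w - 3)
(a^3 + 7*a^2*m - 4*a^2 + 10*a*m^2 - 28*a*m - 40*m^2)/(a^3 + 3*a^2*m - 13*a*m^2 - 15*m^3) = (a^2 + 2*a*m - 4*a - 8*m)/(a^2 - 2*a*m - 3*m^2)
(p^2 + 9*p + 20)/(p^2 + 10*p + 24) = (p + 5)/(p + 6)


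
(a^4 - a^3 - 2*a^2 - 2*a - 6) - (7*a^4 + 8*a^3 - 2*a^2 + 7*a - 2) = -6*a^4 - 9*a^3 - 9*a - 4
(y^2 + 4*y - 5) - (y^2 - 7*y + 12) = 11*y - 17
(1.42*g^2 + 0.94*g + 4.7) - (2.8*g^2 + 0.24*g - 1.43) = -1.38*g^2 + 0.7*g + 6.13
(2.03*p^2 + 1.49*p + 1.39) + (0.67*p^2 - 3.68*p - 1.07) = 2.7*p^2 - 2.19*p + 0.32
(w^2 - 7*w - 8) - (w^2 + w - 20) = 12 - 8*w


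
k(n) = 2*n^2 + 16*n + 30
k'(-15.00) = -44.00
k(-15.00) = 240.00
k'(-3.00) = 4.00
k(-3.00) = 0.00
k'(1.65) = 22.60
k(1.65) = 61.84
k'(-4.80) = -3.20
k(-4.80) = -0.72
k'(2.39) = 25.56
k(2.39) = 79.66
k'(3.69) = 30.76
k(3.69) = 116.27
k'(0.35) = 17.40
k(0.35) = 35.84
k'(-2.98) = 4.08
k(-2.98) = 0.08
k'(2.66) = 26.64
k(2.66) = 86.71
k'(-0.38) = 14.48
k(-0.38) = 24.21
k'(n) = 4*n + 16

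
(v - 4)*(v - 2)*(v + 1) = v^3 - 5*v^2 + 2*v + 8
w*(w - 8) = w^2 - 8*w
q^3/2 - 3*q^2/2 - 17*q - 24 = (q/2 + 1)*(q - 8)*(q + 3)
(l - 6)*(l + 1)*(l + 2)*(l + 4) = l^4 + l^3 - 28*l^2 - 76*l - 48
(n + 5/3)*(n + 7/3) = n^2 + 4*n + 35/9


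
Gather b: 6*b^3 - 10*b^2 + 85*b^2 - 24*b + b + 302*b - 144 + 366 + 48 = 6*b^3 + 75*b^2 + 279*b + 270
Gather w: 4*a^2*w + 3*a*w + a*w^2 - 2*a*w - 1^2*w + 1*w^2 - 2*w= w^2*(a + 1) + w*(4*a^2 + a - 3)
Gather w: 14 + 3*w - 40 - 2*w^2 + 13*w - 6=-2*w^2 + 16*w - 32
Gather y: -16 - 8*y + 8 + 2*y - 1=-6*y - 9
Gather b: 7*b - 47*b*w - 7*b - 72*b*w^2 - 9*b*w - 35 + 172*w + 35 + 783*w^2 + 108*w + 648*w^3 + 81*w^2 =b*(-72*w^2 - 56*w) + 648*w^3 + 864*w^2 + 280*w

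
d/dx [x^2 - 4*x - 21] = 2*x - 4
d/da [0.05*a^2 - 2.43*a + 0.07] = 0.1*a - 2.43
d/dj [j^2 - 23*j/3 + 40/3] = 2*j - 23/3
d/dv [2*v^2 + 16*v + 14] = 4*v + 16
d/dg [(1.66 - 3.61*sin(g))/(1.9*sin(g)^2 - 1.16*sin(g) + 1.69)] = (6.859*sin(g)^2 - 6.308*sin(g) - 4.1753)*cos(g)/(3.61*sin(g)^4 - 4.408*sin(g)^3 + 7.7676*sin(g)^2 - 3.9208*sin(g) + 2.8561)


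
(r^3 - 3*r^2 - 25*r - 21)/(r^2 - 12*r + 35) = (r^2 + 4*r + 3)/(r - 5)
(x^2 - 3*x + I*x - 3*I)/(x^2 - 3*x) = (x + I)/x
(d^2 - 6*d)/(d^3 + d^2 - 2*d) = (d - 6)/(d^2 + d - 2)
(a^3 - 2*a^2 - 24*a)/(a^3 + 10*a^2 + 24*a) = (a - 6)/(a + 6)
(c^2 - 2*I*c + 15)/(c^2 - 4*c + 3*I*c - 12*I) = (c - 5*I)/(c - 4)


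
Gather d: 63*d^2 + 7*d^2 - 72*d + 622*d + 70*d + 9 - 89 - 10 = 70*d^2 + 620*d - 90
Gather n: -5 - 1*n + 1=-n - 4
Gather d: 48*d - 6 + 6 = 48*d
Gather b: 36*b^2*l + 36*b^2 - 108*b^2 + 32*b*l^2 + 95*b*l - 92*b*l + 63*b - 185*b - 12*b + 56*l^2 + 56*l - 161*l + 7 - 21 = b^2*(36*l - 72) + b*(32*l^2 + 3*l - 134) + 56*l^2 - 105*l - 14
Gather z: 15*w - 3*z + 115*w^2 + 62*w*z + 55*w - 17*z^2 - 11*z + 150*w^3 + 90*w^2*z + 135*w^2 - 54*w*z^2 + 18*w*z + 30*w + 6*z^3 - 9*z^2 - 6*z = 150*w^3 + 250*w^2 + 100*w + 6*z^3 + z^2*(-54*w - 26) + z*(90*w^2 + 80*w - 20)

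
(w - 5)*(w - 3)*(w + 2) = w^3 - 6*w^2 - w + 30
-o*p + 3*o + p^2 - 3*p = (-o + p)*(p - 3)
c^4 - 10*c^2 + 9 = (c - 3)*(c - 1)*(c + 1)*(c + 3)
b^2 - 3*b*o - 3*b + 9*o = (b - 3)*(b - 3*o)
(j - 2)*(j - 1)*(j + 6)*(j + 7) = j^4 + 10*j^3 + 5*j^2 - 100*j + 84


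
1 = 1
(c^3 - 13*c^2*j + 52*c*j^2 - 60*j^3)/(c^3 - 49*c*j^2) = (c^3 - 13*c^2*j + 52*c*j^2 - 60*j^3)/(c*(c^2 - 49*j^2))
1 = 1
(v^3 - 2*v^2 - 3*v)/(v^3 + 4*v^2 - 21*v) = (v + 1)/(v + 7)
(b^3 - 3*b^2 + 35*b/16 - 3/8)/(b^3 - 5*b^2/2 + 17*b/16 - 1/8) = (4*b - 3)/(4*b - 1)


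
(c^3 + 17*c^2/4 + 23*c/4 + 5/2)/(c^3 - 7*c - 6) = (c + 5/4)/(c - 3)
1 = 1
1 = 1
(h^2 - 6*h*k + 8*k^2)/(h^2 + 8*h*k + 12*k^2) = (h^2 - 6*h*k + 8*k^2)/(h^2 + 8*h*k + 12*k^2)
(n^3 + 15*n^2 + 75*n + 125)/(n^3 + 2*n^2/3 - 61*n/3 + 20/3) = 3*(n^2 + 10*n + 25)/(3*n^2 - 13*n + 4)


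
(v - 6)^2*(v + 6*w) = v^3 + 6*v^2*w - 12*v^2 - 72*v*w + 36*v + 216*w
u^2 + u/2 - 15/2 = (u - 5/2)*(u + 3)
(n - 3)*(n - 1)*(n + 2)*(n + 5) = n^4 + 3*n^3 - 15*n^2 - 19*n + 30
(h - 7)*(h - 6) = h^2 - 13*h + 42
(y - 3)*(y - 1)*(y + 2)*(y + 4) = y^4 + 2*y^3 - 13*y^2 - 14*y + 24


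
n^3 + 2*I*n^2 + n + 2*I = (n - I)*(n + I)*(n + 2*I)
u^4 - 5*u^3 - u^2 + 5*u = u*(u - 5)*(u - 1)*(u + 1)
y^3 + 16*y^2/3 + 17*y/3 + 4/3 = (y + 1/3)*(y + 1)*(y + 4)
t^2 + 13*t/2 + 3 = (t + 1/2)*(t + 6)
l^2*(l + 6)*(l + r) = l^4 + l^3*r + 6*l^3 + 6*l^2*r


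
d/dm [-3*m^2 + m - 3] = 1 - 6*m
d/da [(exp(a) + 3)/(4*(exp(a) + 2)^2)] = (-exp(a) - 4)*exp(a)/(4*(exp(a) + 2)^3)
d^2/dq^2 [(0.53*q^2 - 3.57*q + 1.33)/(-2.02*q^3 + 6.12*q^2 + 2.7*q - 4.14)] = (-4.32522400000001*q^6 + 87.402168*q^5 - 347.269512*q^4 + 649.005264*q^3 - 694.196568*q^2 + 477.58788*q - 25.144344)/(8.242408*q^9 - 74.916144*q^8 + 193.922424*q^7 + 21.72852*q^6 - 566.285256*q^5 + 195.861888*q^4 + 494.639136*q^3 - 224.141256*q^2 - 138.83076*q + 70.957944)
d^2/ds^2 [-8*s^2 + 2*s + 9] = -16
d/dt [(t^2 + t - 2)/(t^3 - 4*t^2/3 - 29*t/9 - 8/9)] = 9*(-9*t^4 - 18*t^3 + 37*t^2 - 64*t - 66)/(81*t^6 - 216*t^5 - 378*t^4 + 552*t^3 + 1033*t^2 + 464*t + 64)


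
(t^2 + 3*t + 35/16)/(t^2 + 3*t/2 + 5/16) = (4*t + 7)/(4*t + 1)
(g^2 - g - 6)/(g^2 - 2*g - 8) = (g - 3)/(g - 4)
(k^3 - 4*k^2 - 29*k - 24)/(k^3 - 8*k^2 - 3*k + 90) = (k^2 - 7*k - 8)/(k^2 - 11*k + 30)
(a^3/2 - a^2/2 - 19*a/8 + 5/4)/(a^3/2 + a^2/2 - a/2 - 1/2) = (a^3 - a^2 - 19*a/4 + 5/2)/(a^3 + a^2 - a - 1)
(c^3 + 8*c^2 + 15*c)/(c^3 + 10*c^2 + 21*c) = (c + 5)/(c + 7)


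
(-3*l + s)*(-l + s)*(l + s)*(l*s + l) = 3*l^4*s + 3*l^4 - l^3*s^2 - l^3*s - 3*l^2*s^3 - 3*l^2*s^2 + l*s^4 + l*s^3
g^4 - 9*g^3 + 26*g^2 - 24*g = g*(g - 4)*(g - 3)*(g - 2)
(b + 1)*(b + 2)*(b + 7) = b^3 + 10*b^2 + 23*b + 14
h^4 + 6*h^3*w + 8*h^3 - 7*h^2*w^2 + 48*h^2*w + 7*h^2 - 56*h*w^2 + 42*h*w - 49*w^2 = (h + 1)*(h + 7)*(h - w)*(h + 7*w)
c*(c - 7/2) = c^2 - 7*c/2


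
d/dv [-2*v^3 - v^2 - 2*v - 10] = -6*v^2 - 2*v - 2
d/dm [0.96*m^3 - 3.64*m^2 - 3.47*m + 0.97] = 2.88*m^2 - 7.28*m - 3.47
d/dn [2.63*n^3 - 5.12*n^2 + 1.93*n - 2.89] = 7.89*n^2 - 10.24*n + 1.93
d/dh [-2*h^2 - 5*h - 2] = -4*h - 5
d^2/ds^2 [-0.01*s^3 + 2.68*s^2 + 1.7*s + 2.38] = 5.36 - 0.06*s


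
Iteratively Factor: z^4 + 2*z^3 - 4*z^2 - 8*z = (z)*(z^3 + 2*z^2 - 4*z - 8) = z*(z - 2)*(z^2 + 4*z + 4) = z*(z - 2)*(z + 2)*(z + 2)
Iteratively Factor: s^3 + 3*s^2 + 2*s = (s + 2)*(s^2 + s) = (s + 1)*(s + 2)*(s)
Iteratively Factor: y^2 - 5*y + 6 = (y - 3)*(y - 2)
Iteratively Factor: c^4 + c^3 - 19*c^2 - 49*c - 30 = (c + 2)*(c^3 - c^2 - 17*c - 15) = (c + 1)*(c + 2)*(c^2 - 2*c - 15) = (c - 5)*(c + 1)*(c + 2)*(c + 3)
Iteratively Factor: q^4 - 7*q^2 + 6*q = (q)*(q^3 - 7*q + 6) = q*(q + 3)*(q^2 - 3*q + 2) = q*(q - 1)*(q + 3)*(q - 2)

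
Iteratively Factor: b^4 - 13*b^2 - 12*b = (b - 4)*(b^3 + 4*b^2 + 3*b) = b*(b - 4)*(b^2 + 4*b + 3) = b*(b - 4)*(b + 1)*(b + 3)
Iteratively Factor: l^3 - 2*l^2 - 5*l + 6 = (l - 3)*(l^2 + l - 2) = (l - 3)*(l - 1)*(l + 2)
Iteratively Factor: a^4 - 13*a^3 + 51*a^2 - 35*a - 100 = (a - 5)*(a^3 - 8*a^2 + 11*a + 20) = (a - 5)*(a - 4)*(a^2 - 4*a - 5) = (a - 5)*(a - 4)*(a + 1)*(a - 5)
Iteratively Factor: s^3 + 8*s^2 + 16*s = (s)*(s^2 + 8*s + 16) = s*(s + 4)*(s + 4)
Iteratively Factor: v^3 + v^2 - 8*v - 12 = (v + 2)*(v^2 - v - 6) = (v + 2)^2*(v - 3)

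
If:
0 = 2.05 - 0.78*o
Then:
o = 2.63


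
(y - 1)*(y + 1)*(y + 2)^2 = y^4 + 4*y^3 + 3*y^2 - 4*y - 4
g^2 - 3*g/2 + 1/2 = (g - 1)*(g - 1/2)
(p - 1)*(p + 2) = p^2 + p - 2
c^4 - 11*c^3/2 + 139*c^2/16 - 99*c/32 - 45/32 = (c - 3)*(c - 3/2)*(c - 5/4)*(c + 1/4)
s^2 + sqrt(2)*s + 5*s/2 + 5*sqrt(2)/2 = (s + 5/2)*(s + sqrt(2))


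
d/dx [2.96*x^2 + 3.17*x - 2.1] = 5.92*x + 3.17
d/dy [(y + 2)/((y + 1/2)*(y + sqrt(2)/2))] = 4*(-2*(y + 2)*(2*y + 1) - 2*(y + 2)*(2*y + sqrt(2)) + (2*y + 1)*(2*y + sqrt(2)))/((2*y + 1)^2*(2*y + sqrt(2))^2)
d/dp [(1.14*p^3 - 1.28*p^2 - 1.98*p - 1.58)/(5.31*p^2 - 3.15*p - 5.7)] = (6.0534*p^4 - 7.182*p^3 - 4.9482*p^2 + 31.3716*p + 6.309)/(28.1961*p^4 - 33.453*p^3 - 50.6115*p^2 + 35.91*p + 32.49)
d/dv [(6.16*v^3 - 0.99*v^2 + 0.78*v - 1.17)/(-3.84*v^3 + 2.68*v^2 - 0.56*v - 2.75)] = (12.7072*v^4 - 0.908800000000003*v^3 - 65.8344*v^2 + 11.7162*v - 2.8002)/(14.7456*v^6 - 20.5824*v^5 + 11.4832*v^4 + 18.1184*v^3 - 14.4264*v^2 + 3.08*v + 7.5625)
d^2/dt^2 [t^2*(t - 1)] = 6*t - 2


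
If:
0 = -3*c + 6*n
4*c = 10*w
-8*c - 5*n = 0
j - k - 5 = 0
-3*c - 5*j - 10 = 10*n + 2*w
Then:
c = 0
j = -2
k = -7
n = 0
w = 0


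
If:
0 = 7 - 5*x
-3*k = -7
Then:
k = 7/3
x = 7/5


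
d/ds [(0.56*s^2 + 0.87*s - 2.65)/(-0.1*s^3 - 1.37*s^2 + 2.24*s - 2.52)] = (0.056*s^4 + 0.174*s^3 + 1.6513*s^2 - 10.0834*s + 3.7436)/(0.01*s^6 + 0.274*s^5 + 1.4289*s^4 - 5.6336*s^3 + 11.9224*s^2 - 11.2896*s + 6.3504)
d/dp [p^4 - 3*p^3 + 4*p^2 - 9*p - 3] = 4*p^3 - 9*p^2 + 8*p - 9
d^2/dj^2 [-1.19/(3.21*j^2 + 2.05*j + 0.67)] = (24.523758*j^2 + 15.66159*j - 1.19*(6.42*j + 2.05)*(12.84*j + 4.1) + 5.118666)/(3.21*j^2 + 2.05*j + 0.67)^3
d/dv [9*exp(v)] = 9*exp(v)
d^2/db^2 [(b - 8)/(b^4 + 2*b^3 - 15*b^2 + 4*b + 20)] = 2*(6*b^5 - 40*b^4 - 457*b^3 - 882*b^2 + 173*b - 652)/(b^10 + 10*b^9 + 3*b^8 - 188*b^7 - 161*b^6 + 1386*b^5 + 581*b^4 - 3544*b^3 - 1560*b^2 + 3200*b + 2000)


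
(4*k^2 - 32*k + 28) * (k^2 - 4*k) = 4*k^4 - 48*k^3 + 156*k^2 - 112*k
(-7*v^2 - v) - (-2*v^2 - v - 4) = 4 - 5*v^2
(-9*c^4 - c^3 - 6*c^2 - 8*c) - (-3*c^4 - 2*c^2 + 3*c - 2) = -6*c^4 - c^3 - 4*c^2 - 11*c + 2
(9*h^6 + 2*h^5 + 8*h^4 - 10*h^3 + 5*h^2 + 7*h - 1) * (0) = 0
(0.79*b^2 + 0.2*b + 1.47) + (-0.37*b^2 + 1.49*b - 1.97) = 0.42*b^2 + 1.69*b - 0.5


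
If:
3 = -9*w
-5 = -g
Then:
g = 5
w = -1/3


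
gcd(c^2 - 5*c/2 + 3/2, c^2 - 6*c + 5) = c - 1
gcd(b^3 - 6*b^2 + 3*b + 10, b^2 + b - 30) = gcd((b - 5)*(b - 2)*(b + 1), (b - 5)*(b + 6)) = b - 5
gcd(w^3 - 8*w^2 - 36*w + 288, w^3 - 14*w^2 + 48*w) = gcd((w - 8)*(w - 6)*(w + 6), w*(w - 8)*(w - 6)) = w^2 - 14*w + 48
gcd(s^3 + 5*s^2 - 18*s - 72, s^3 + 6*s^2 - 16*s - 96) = s^2 + 2*s - 24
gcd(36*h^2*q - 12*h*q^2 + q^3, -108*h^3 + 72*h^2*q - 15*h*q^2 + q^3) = 36*h^2 - 12*h*q + q^2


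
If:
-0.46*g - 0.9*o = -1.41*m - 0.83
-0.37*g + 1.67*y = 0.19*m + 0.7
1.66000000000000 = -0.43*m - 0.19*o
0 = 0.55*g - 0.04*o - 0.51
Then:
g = 0.69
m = -2.43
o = -3.24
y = 0.30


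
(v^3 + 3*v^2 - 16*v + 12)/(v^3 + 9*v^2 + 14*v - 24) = (v - 2)/(v + 4)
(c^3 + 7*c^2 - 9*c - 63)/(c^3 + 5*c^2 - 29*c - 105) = (c - 3)/(c - 5)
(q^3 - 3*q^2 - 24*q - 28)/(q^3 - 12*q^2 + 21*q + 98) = (q + 2)/(q - 7)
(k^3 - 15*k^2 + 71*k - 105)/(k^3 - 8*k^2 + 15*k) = (k - 7)/k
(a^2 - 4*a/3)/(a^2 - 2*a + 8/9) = 3*a/(3*a - 2)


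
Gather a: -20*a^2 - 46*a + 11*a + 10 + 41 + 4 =-20*a^2 - 35*a + 55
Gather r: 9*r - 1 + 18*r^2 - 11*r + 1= 18*r^2 - 2*r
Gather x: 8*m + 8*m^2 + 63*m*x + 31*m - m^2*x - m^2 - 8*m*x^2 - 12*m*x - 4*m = 7*m^2 - 8*m*x^2 + 35*m + x*(-m^2 + 51*m)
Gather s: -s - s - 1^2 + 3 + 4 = 6 - 2*s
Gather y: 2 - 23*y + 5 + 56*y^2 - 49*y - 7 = 56*y^2 - 72*y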